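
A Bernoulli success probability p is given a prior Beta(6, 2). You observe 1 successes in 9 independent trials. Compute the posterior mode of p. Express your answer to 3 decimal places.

p̂_MAP = 0.400

Prior: Beta(6, 2).
Data: 1 success in 9 trials. The binomial likelihood contributes p(1−p)^8, so the posterior is Beta(6+1, 2+8) = Beta(7, 10).
For Beta(a, b) with a, b > 1 the mode is (a−1)/(a+b−2) = 6/15 ≈ 0.400.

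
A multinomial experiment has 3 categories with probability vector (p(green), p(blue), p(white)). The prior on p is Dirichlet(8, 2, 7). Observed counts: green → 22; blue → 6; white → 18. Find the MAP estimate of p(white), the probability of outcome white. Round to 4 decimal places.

MAP estimate of p(white) = 0.4000

The posterior is Dirichlet(αᵢ + nᵢ) = Dirichlet(30, 8, 25).
For a Dirichlet(a₁,…,a_K) with all aᵢ > 1, the mode has j-th component (aⱼ − 1)/(Σaᵢ − K).
Here Σaᵢ = 63 and K = 3, so p(white) = (25 − 1)/(63 − 3) = 24/60 ≈ 0.4000.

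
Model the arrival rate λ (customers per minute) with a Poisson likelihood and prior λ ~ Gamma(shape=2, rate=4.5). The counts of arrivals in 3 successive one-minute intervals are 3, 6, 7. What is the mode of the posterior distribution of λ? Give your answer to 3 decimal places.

λ̂_MAP = 2.267

Σxᵢ = 3+6+7 = 16, with n = 3.
Posterior ∝ λe^(−4.5λ) · λ^16e^(−3λ) = λ^17e^(−7.5λ), i.e. Gamma(shape=18, rate=7.5).
The mode of a Gamma(a, b) with a ≥ 1 (shape–rate) is (a−1)/b = 17/7.5 ≈ 2.267.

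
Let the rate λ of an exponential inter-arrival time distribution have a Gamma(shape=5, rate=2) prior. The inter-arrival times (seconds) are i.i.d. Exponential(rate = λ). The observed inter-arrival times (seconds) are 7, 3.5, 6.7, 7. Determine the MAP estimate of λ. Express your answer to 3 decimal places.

The Exponential(rate=λ) likelihood is ∝ λ^n e^(−λΣtᵢ). Here n = 4 and Σtᵢ = 7 + 3.5 + 6.7 + 7 = 24.2.
Posterior ∝ λ^4e^(−2λ) · λ^4e^(−24.2λ) = λ^8e^(−26.2λ), i.e. Gamma(9, 26.2).
Mode = (a−1)/b = 8/26.2 ≈ 0.305.

λ̂_MAP = 0.305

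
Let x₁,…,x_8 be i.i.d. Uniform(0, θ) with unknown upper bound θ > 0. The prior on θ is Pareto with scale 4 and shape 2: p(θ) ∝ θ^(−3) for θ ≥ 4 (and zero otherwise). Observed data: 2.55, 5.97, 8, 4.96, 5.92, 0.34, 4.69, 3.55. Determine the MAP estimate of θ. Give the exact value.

θ̂_MAP = 8

The Uniform(0, θ) likelihood is θ^(−n) for θ ≥ max(xᵢ), zero otherwise. Here max(xᵢ) = 8.
Posterior ∝ θ^(−3) · θ^(−8) = θ^(−11) on θ ≥ max(4, 8) = 8.
This density is strictly decreasing in θ, so the posterior mode lies at the lower boundary of the support.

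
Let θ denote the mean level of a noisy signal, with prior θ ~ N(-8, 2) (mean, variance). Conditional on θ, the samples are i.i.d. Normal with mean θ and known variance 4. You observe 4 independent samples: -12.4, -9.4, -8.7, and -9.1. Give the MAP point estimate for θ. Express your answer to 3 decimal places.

θ̂_MAP = -9.267

n = 4; x̄ = ((-12.4) + (-9.4) + (-8.7) + (-9.1))/4 = -39.6/4 = -9.9.
For a Normal prior and Normal likelihood with known variance, the posterior is Normal; its mode equals its mean, the precision-weighted average.
Prior precision 1/σ₀² = 1/2 = 0.5; data precision n/σ² = 4/4 = 1.
θ̂ = (0.5·(-8) + 1·(-9.9)) / (0.5 + 1) = (-13.9)/1.5 = -139/15 ≈ -9.267.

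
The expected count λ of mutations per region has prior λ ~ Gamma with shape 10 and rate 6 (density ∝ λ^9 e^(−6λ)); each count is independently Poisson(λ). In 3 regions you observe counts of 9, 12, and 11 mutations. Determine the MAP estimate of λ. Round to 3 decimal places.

λ̂_MAP = 4.556

Σxᵢ = 9+12+11 = 32, with n = 3.
Posterior ∝ λ^9e^(−6λ) · λ^32e^(−3λ) = λ^41e^(−9λ), i.e. Gamma(shape=42, rate=9).
The mode of a Gamma(a, b) with a ≥ 1 (shape–rate) is (a−1)/b = 41/9 ≈ 4.556.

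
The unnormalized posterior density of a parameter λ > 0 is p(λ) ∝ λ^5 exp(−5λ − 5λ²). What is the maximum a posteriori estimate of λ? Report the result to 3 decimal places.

ℓ'(λ) = 5/λ − 5 − 10λ. Setting this to zero and multiplying by λ: 10λ² + 5λ − 5 = 0.
λ = (−5 + √(5² + 4·10·5)) / (2·10) = (−5 + √225) / 20 = (−5 + 15)/20 = 1/2.
ℓ''(λ) = −5/λ² − 10 < 0, confirming a maximum.

λ̂_MAP = 0.500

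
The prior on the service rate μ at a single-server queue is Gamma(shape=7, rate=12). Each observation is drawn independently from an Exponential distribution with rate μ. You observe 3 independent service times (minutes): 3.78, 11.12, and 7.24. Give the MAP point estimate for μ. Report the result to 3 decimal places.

μ̂_MAP = 0.264

The Exponential(rate=μ) likelihood is ∝ μ^n e^(−μΣtᵢ). Here n = 3 and Σtᵢ = 3.78 + 11.12 + 7.24 = 22.14.
Posterior ∝ μ^6e^(−12μ) · μ^3e^(−22.14μ) = μ^9e^(−34.14μ), i.e. Gamma(10, 34.14).
Mode = (a−1)/b = 9/34.14 ≈ 0.264.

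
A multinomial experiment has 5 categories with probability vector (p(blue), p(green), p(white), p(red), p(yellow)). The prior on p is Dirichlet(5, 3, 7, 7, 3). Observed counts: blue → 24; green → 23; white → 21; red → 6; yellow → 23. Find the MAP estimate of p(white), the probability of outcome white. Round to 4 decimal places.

MAP estimate of p(white) = 0.2308

The posterior is Dirichlet(αᵢ + nᵢ) = Dirichlet(29, 26, 28, 13, 26).
For a Dirichlet(a₁,…,a_K) with all aᵢ > 1, the mode has j-th component (aⱼ − 1)/(Σaᵢ − K).
Here Σaᵢ = 122 and K = 5, so p(white) = (28 − 1)/(122 − 5) = 27/117 ≈ 0.2308.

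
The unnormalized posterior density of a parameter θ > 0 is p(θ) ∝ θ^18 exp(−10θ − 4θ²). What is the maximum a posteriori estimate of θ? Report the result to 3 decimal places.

ℓ'(θ) = 18/θ − 10 − 8θ. Setting this to zero and multiplying by θ: 8θ² + 10θ − 18 = 0.
θ = (−10 + √(10² + 4·8·18)) / (2·8) = (−10 + √676) / 16 = (−10 + 26)/16 = 1.
ℓ''(θ) = −18/θ² − 8 < 0, confirming a maximum.

θ̂_MAP = 1.000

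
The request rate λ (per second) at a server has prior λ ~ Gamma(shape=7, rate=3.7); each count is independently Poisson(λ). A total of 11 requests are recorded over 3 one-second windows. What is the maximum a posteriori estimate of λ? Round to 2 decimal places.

λ̂_MAP = 2.54

Σxᵢ = 11, n = 3.
Posterior ∝ λ^6e^(−3.7λ) · λ^11e^(−3λ) = λ^17e^(−6.7λ), i.e. Gamma(shape=18, rate=6.7).
The mode of a Gamma(a, b) with a ≥ 1 (shape–rate) is (a−1)/b = 17/6.7 ≈ 2.54.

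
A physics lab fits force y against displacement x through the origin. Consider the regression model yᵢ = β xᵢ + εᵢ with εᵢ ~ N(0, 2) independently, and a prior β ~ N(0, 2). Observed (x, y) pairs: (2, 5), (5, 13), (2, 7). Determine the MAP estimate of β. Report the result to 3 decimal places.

β̂_MAP = 2.618

log p(β | y) = −Σ(yᵢ − βxᵢ)²/(2·2) − β²/(2·2) + const.
Setting the derivative to zero: Σxᵢ(yᵢ − βxᵢ)/2 − β/2 = 0, so β = Σxᵢyᵢ / (Σxᵢ² + σ²/τ²).
Σxᵢyᵢ = 2·5 + 5·13 + 2·7 = 89; Σxᵢ² = 33; σ²/τ² = 1.
β̂_MAP = 89 / (33 + 1) = 89/34 ≈ 2.618.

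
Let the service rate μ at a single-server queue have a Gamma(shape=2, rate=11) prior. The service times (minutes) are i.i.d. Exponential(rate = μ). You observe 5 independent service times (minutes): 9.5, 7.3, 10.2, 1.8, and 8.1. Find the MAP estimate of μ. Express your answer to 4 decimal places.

μ̂_MAP = 0.1253

The Exponential(rate=μ) likelihood is ∝ μ^n e^(−μΣtᵢ). Here n = 5 and Σtᵢ = 9.5 + 7.3 + 10.2 + 1.8 + 8.1 = 36.9.
Posterior ∝ μe^(−11μ) · μ^5e^(−36.9μ) = μ^6e^(−47.9μ), i.e. Gamma(7, 47.9).
Mode = (a−1)/b = 6/47.9 ≈ 0.1253.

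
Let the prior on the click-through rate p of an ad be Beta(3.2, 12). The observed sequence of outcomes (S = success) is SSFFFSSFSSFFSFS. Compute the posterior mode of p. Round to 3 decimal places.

Prior: Beta(3.2, 12).
Data: 8 successes in 15 trials (from the sequence). The binomial likelihood contributes p^8(1−p)^7, so the posterior is Beta(3.2+8, 12+7) = Beta(11.2, 19).
For Beta(a, b) with a, b > 1 the mode is (a−1)/(a+b−2) = 10.2/28.2 ≈ 0.362.

p̂_MAP = 0.362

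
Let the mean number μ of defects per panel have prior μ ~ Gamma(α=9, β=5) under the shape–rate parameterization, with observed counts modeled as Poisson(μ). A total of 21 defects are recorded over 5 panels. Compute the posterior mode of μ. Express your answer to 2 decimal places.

Σxᵢ = 21, n = 5.
Posterior ∝ μ^8e^(−5μ) · μ^21e^(−5μ) = μ^29e^(−10μ), i.e. Gamma(shape=30, rate=10).
The mode of a Gamma(a, b) with a ≥ 1 (shape–rate) is (a−1)/b = 29/10 ≈ 2.90.

μ̂_MAP = 2.90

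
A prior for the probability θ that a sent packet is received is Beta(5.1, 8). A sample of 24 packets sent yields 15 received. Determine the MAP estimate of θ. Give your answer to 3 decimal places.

Prior: Beta(5.1, 8).
Data: 15 successes in 24 trials. The binomial likelihood contributes θ^15(1−θ)^9, so the posterior is Beta(5.1+15, 8+9) = Beta(20.1, 17).
For Beta(a, b) with a, b > 1 the mode is (a−1)/(a+b−2) = 19.1/35.1 ≈ 0.544.

θ̂_MAP = 0.544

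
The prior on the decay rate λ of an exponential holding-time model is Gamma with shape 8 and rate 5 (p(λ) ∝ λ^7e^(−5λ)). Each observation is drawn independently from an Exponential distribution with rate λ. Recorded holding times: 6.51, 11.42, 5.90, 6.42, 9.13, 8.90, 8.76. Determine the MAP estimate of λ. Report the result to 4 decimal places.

λ̂_MAP = 0.2257

The Exponential(rate=λ) likelihood is ∝ λ^n e^(−λΣtᵢ). Here n = 7 and Σtᵢ = 6.51 + 11.42 + 5.90 + 6.42 + 9.13 + 8.90 + 8.76 = 57.04.
Posterior ∝ λ^7e^(−5λ) · λ^7e^(−57.04λ) = λ^14e^(−62.04λ), i.e. Gamma(15, 62.04).
Mode = (a−1)/b = 14/62.04 ≈ 0.2257.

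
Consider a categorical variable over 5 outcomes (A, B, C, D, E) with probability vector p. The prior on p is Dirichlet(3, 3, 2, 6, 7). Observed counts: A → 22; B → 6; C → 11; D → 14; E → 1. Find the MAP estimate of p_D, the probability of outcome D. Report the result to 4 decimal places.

The posterior is Dirichlet(αᵢ + nᵢ) = Dirichlet(25, 9, 13, 20, 8).
For a Dirichlet(a₁,…,a_K) with all aᵢ > 1, the mode has j-th component (aⱼ − 1)/(Σaᵢ − K).
Here Σaᵢ = 75 and K = 5, so p_D = (20 − 1)/(75 − 5) = 19/70 ≈ 0.2714.

MAP estimate of p_D = 0.2714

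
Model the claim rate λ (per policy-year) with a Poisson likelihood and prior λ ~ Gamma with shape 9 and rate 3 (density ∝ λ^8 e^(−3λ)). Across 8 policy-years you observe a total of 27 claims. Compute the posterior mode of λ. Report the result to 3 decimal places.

λ̂_MAP = 3.182

Σxᵢ = 27, n = 8.
Posterior ∝ λ^8e^(−3λ) · λ^27e^(−8λ) = λ^35e^(−11λ), i.e. Gamma(shape=36, rate=11).
The mode of a Gamma(a, b) with a ≥ 1 (shape–rate) is (a−1)/b = 35/11 ≈ 3.182.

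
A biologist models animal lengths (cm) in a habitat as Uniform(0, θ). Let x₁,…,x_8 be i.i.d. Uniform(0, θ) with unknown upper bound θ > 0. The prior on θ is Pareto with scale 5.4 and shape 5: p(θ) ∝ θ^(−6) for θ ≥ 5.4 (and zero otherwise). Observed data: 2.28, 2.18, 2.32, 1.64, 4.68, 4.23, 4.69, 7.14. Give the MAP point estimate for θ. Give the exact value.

θ̂_MAP = 7.14

The Uniform(0, θ) likelihood is θ^(−n) for θ ≥ max(xᵢ), zero otherwise. Here max(xᵢ) = 7.14.
Posterior ∝ θ^(−6) · θ^(−8) = θ^(−14) on θ ≥ max(5.4, 7.14) = 7.14.
This density is strictly decreasing in θ, so the posterior mode lies at the lower boundary of the support.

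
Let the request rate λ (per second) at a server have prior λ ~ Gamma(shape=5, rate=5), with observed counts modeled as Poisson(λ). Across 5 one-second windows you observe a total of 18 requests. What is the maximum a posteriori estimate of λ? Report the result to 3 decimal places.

λ̂_MAP = 2.200

Σxᵢ = 18, n = 5.
Posterior ∝ λ^4e^(−5λ) · λ^18e^(−5λ) = λ^22e^(−10λ), i.e. Gamma(shape=23, rate=10).
The mode of a Gamma(a, b) with a ≥ 1 (shape–rate) is (a−1)/b = 22/10 ≈ 2.200.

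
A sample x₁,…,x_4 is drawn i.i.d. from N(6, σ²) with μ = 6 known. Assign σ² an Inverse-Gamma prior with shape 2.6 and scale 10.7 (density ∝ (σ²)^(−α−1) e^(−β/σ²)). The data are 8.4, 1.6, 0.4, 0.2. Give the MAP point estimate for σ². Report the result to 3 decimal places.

Sum of squared deviations about the known mean: SS = (8.4−6)² + (1.6−6)² + (0.4−6)² + (0.2−6)² = 90.12.
The Normal likelihood contributes (σ²)^(−n/2) exp(−SS/(2σ²)), so the posterior is Inverse-Gamma(α + n/2, β + SS/2) = Inverse-Gamma(4.6, 55.76).
The mode of Inverse-Gamma(a, b) is b/(a+1) = 55.76/5.6 ≈ 9.957.

σ̂²_MAP = 9.957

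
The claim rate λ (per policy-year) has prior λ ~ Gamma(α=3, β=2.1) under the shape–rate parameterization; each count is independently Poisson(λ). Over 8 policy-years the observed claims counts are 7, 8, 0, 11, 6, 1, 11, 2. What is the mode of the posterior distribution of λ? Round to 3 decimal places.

λ̂_MAP = 4.752

Σxᵢ = 7+8+0+11+6+1+11+2 = 46, with n = 8.
Posterior ∝ λ^2e^(−2.1λ) · λ^46e^(−8λ) = λ^48e^(−10.1λ), i.e. Gamma(shape=49, rate=10.1).
The mode of a Gamma(a, b) with a ≥ 1 (shape–rate) is (a−1)/b = 48/10.1 ≈ 4.752.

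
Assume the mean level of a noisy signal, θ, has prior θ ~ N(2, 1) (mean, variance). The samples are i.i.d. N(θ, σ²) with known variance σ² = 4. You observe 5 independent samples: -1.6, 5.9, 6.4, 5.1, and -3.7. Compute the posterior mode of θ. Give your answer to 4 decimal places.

n = 5; x̄ = ((-1.6) + 5.9 + 6.4 + 5.1 + (-3.7))/5 = 12.1/5 = 2.42.
For a Normal prior and Normal likelihood with known variance, the posterior is Normal; its mode equals its mean, the precision-weighted average.
Prior precision 1/σ₀² = 1/1 = 1; data precision n/σ² = 5/4 = 1.25.
θ̂ = (1·2 + 1.25·2.42) / (1 + 1.25) = 5.025/2.25 = 67/30 ≈ 2.2333.

θ̂_MAP = 2.2333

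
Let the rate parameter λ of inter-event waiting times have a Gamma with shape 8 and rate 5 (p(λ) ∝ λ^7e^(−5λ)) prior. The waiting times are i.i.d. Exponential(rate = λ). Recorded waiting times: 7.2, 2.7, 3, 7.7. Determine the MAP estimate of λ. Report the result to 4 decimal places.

λ̂_MAP = 0.4297

The Exponential(rate=λ) likelihood is ∝ λ^n e^(−λΣtᵢ). Here n = 4 and Σtᵢ = 7.2 + 2.7 + 3 + 7.7 = 20.6.
Posterior ∝ λ^7e^(−5λ) · λ^4e^(−20.6λ) = λ^11e^(−25.6λ), i.e. Gamma(12, 25.6).
Mode = (a−1)/b = 11/25.6 ≈ 0.4297.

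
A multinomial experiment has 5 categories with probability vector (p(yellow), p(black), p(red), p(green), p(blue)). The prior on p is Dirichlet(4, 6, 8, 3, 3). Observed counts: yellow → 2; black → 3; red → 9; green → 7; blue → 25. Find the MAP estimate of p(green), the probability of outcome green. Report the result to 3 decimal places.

MAP estimate of p(green) = 0.138

The posterior is Dirichlet(αᵢ + nᵢ) = Dirichlet(6, 9, 17, 10, 28).
For a Dirichlet(a₁,…,a_K) with all aᵢ > 1, the mode has j-th component (aⱼ − 1)/(Σaᵢ − K).
Here Σaᵢ = 70 and K = 5, so p(green) = (10 − 1)/(70 − 5) = 9/65 ≈ 0.138.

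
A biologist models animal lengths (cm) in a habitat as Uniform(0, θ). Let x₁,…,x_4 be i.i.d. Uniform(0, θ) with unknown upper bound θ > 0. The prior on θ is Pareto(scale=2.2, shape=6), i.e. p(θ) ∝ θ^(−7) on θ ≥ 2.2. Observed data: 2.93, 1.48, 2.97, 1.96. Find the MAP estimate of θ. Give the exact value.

θ̂_MAP = 2.97

The Uniform(0, θ) likelihood is θ^(−n) for θ ≥ max(xᵢ), zero otherwise. Here max(xᵢ) = 2.97.
Posterior ∝ θ^(−7) · θ^(−4) = θ^(−11) on θ ≥ max(2.2, 2.97) = 2.97.
This density is strictly decreasing in θ, so the posterior mode lies at the lower boundary of the support.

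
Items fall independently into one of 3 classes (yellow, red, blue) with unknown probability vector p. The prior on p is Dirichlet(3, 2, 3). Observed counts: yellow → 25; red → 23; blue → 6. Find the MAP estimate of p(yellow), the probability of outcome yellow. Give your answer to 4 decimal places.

MAP estimate of p(yellow) = 0.4576

The posterior is Dirichlet(αᵢ + nᵢ) = Dirichlet(28, 25, 9).
For a Dirichlet(a₁,…,a_K) with all aᵢ > 1, the mode has j-th component (aⱼ − 1)/(Σaᵢ − K).
Here Σaᵢ = 62 and K = 3, so p(yellow) = (28 − 1)/(62 − 3) = 27/59 ≈ 0.4576.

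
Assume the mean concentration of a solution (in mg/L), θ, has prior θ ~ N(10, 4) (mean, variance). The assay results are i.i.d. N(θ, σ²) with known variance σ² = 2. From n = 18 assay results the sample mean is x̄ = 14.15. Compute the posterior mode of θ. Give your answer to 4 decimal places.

n = 18, x̄ = 14.15.
For a Normal prior and Normal likelihood with known variance, the posterior is Normal; its mode equals its mean, the precision-weighted average.
Prior precision 1/σ₀² = 1/4 = 0.25; data precision n/σ² = 18/2 = 9.
θ̂ = (0.25·10 + 9·14.15) / (0.25 + 9) = 129.85/9.25 = 2597/185 ≈ 14.0378.

θ̂_MAP = 14.0378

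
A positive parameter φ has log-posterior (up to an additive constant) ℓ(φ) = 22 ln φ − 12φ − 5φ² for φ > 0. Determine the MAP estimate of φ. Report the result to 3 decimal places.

φ̂_MAP = 1.000

ℓ'(φ) = 22/φ − 12 − 10φ. Setting this to zero and multiplying by φ: 10φ² + 12φ − 22 = 0.
φ = (−12 + √(12² + 4·10·22)) / (2·10) = (−12 + √1024) / 20 = (−12 + 32)/20 = 1.
ℓ''(φ) = −22/φ² − 10 < 0, confirming a maximum.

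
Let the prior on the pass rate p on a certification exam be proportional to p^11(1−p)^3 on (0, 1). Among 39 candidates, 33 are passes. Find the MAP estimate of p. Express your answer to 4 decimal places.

The prior density ∝ p^11(1−p)^3 is the kernel of Beta(12, 4).
Data: 33 successes in 39 trials. The binomial likelihood contributes p^33(1−p)^6, so the posterior is Beta(12+33, 4+6) = Beta(45, 10).
For Beta(a, b) with a, b > 1 the mode is (a−1)/(a+b−2) = 44/53 ≈ 0.8302.

p̂_MAP = 0.8302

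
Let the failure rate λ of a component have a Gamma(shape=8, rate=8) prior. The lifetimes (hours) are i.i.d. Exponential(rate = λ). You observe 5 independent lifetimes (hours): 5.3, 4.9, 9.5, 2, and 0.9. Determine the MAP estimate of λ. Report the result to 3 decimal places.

λ̂_MAP = 0.392

The Exponential(rate=λ) likelihood is ∝ λ^n e^(−λΣtᵢ). Here n = 5 and Σtᵢ = 5.3 + 4.9 + 9.5 + 2 + 0.9 = 22.6.
Posterior ∝ λ^7e^(−8λ) · λ^5e^(−22.6λ) = λ^12e^(−30.6λ), i.e. Gamma(13, 30.6).
Mode = (a−1)/b = 12/30.6 ≈ 0.392.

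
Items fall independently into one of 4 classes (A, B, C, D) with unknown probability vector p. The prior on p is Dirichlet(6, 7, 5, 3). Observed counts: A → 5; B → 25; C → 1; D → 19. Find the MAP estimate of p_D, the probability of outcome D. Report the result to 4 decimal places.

MAP estimate of p_D = 0.3134

The posterior is Dirichlet(αᵢ + nᵢ) = Dirichlet(11, 32, 6, 22).
For a Dirichlet(a₁,…,a_K) with all aᵢ > 1, the mode has j-th component (aⱼ − 1)/(Σaᵢ − K).
Here Σaᵢ = 71 and K = 4, so p_D = (22 − 1)/(71 − 4) = 21/67 ≈ 0.3134.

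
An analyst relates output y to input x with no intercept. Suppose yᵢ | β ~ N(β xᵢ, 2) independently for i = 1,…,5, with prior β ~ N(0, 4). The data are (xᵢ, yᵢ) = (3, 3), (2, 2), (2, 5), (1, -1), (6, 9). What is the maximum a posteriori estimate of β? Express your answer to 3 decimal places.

β̂_MAP = 1.394

log p(β | y) = −Σ(yᵢ − βxᵢ)²/(2·2) − β²/(2·4) + const.
Setting the derivative to zero: Σxᵢ(yᵢ − βxᵢ)/2 − β/4 = 0, so β = Σxᵢyᵢ / (Σxᵢ² + σ²/τ²).
Σxᵢyᵢ = 3·3 + 2·2 + 2·5 + 1·(-1) + 6·9 = 76; Σxᵢ² = 54; σ²/τ² = 0.5.
β̂_MAP = 76 / (54 + 0.5) = 76/54.5 ≈ 1.394.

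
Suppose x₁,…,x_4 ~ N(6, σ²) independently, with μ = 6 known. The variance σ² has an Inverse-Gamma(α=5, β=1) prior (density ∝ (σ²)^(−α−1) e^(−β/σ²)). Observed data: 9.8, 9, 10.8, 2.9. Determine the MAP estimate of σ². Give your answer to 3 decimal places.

σ̂²_MAP = 3.631

Sum of squared deviations about the known mean: SS = (9.8−6)² + (9−6)² + (10.8−6)² + (2.9−6)² = 56.09.
The Normal likelihood contributes (σ²)^(−n/2) exp(−SS/(2σ²)), so the posterior is Inverse-Gamma(α + n/2, β + SS/2) = Inverse-Gamma(7, 29.045).
The mode of Inverse-Gamma(a, b) is b/(a+1) = 29.045/8 ≈ 3.631.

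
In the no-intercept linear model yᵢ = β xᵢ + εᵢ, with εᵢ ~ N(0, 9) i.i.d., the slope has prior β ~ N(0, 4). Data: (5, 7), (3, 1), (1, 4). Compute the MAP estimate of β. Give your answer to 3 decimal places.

log p(β | y) = −Σ(yᵢ − βxᵢ)²/(2·9) − β²/(2·4) + const.
Setting the derivative to zero: Σxᵢ(yᵢ − βxᵢ)/9 − β/4 = 0, so β = Σxᵢyᵢ / (Σxᵢ² + σ²/τ²).
Σxᵢyᵢ = 5·7 + 3·1 + 1·4 = 42; Σxᵢ² = 35; σ²/τ² = 2.25.
β̂_MAP = 42 / (35 + 2.25) = 42/37.25 ≈ 1.128.

β̂_MAP = 1.128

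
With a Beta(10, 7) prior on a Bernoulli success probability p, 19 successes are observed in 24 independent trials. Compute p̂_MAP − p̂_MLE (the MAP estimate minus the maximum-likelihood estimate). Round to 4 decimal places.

Posterior is Beta(29, 12); MAP = (29−1)/(41−2) = 28/39 ≈ 0.71795.
MLE ignores the prior: p̂_MLE = k/n = 19/24 ≈ 0.79167.
Difference = 28/39 − 19/24 = -23/312 ≈ -0.0737.

MAP − MLE = -0.0737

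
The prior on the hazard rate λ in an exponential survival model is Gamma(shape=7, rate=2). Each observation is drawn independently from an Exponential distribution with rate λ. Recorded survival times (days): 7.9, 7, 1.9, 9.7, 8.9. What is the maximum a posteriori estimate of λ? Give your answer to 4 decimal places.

λ̂_MAP = 0.2941

The Exponential(rate=λ) likelihood is ∝ λ^n e^(−λΣtᵢ). Here n = 5 and Σtᵢ = 7.9 + 7 + 1.9 + 9.7 + 8.9 = 35.4.
Posterior ∝ λ^6e^(−2λ) · λ^5e^(−35.4λ) = λ^11e^(−37.4λ), i.e. Gamma(12, 37.4).
Mode = (a−1)/b = 11/37.4 ≈ 0.2941.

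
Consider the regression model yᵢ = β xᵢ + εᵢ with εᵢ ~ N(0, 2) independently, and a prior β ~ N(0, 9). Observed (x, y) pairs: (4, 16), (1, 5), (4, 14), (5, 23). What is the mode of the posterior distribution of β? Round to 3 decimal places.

β̂_MAP = 4.122

log p(β | y) = −Σ(yᵢ − βxᵢ)²/(2·2) − β²/(2·9) + const.
Setting the derivative to zero: Σxᵢ(yᵢ − βxᵢ)/2 − β/9 = 0, so β = Σxᵢyᵢ / (Σxᵢ² + σ²/τ²).
Σxᵢyᵢ = 4·16 + 1·5 + 4·14 + 5·23 = 240; Σxᵢ² = 58; σ²/τ² = 2/9.
β̂_MAP = 240 / (58 + 2/9) = 240/(524/9) = 540/131 ≈ 4.122.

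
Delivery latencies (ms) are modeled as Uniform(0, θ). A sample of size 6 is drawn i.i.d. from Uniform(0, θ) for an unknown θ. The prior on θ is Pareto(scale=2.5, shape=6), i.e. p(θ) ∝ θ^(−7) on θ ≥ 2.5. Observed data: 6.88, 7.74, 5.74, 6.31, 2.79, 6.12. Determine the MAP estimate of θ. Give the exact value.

The Uniform(0, θ) likelihood is θ^(−n) for θ ≥ max(xᵢ), zero otherwise. Here max(xᵢ) = 7.74.
Posterior ∝ θ^(−7) · θ^(−6) = θ^(−13) on θ ≥ max(2.5, 7.74) = 7.74.
This density is strictly decreasing in θ, so the posterior mode lies at the lower boundary of the support.

θ̂_MAP = 7.74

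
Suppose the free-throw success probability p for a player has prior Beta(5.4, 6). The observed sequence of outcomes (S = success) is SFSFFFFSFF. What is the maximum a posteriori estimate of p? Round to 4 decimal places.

p̂_MAP = 0.3814

Prior: Beta(5.4, 6).
Data: 3 successes in 10 trials (from the sequence). The binomial likelihood contributes p^3(1−p)^7, so the posterior is Beta(5.4+3, 6+7) = Beta(8.4, 13).
For Beta(a, b) with a, b > 1 the mode is (a−1)/(a+b−2) = 7.4/19.4 ≈ 0.3814.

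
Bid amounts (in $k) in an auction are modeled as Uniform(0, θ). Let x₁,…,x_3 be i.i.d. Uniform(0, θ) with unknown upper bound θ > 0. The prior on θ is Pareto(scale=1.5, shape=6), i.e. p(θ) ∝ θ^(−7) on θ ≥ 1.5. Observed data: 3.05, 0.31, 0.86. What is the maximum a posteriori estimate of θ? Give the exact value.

The Uniform(0, θ) likelihood is θ^(−n) for θ ≥ max(xᵢ), zero otherwise. Here max(xᵢ) = 3.05.
Posterior ∝ θ^(−7) · θ^(−3) = θ^(−10) on θ ≥ max(1.5, 3.05) = 3.05.
This density is strictly decreasing in θ, so the posterior mode lies at the lower boundary of the support.

θ̂_MAP = 3.05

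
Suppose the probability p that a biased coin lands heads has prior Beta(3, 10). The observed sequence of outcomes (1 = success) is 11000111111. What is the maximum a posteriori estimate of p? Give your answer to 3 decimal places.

Prior: Beta(3, 10).
Data: 8 successes in 11 trials (from the sequence). The binomial likelihood contributes p^8(1−p)^3, so the posterior is Beta(3+8, 10+3) = Beta(11, 13).
For Beta(a, b) with a, b > 1 the mode is (a−1)/(a+b−2) = 10/22 ≈ 0.455.

p̂_MAP = 0.455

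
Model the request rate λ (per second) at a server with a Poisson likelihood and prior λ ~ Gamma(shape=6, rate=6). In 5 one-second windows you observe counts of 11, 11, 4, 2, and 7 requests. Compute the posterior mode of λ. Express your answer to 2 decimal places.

Σxᵢ = 11+11+4+2+7 = 35, with n = 5.
Posterior ∝ λ^5e^(−6λ) · λ^35e^(−5λ) = λ^40e^(−11λ), i.e. Gamma(shape=41, rate=11).
The mode of a Gamma(a, b) with a ≥ 1 (shape–rate) is (a−1)/b = 40/11 ≈ 3.64.

λ̂_MAP = 3.64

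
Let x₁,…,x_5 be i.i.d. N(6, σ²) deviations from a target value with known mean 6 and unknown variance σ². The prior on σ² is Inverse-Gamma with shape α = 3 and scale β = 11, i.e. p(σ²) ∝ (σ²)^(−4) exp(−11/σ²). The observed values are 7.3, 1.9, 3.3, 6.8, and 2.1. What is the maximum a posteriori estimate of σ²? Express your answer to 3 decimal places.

Sum of squared deviations about the known mean: SS = (7.3−6)² + (1.9−6)² + (3.3−6)² + (6.8−6)² + (2.1−6)² = 41.64.
The Normal likelihood contributes (σ²)^(−n/2) exp(−SS/(2σ²)), so the posterior is Inverse-Gamma(α + n/2, β + SS/2) = Inverse-Gamma(5.5, 31.82).
The mode of Inverse-Gamma(a, b) is b/(a+1) = 31.82/6.5 ≈ 4.895.

σ̂²_MAP = 4.895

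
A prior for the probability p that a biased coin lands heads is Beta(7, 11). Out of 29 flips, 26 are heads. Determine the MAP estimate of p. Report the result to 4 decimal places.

Prior: Beta(7, 11).
Data: 26 successes in 29 trials. The binomial likelihood contributes p^26(1−p)^3, so the posterior is Beta(7+26, 11+3) = Beta(33, 14).
For Beta(a, b) with a, b > 1 the mode is (a−1)/(a+b−2) = 32/45 ≈ 0.7111.

p̂_MAP = 0.7111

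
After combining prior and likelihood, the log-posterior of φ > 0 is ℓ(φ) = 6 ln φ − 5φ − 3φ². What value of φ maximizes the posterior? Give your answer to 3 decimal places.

ℓ'(φ) = 6/φ − 5 − 6φ. Setting this to zero and multiplying by φ: 6φ² + 5φ − 6 = 0.
φ = (−5 + √(5² + 4·6·6)) / (2·6) = (−5 + √169) / 12 = (−5 + 13)/12 = 2/3.
ℓ''(φ) = −6/φ² − 6 < 0, confirming a maximum.

φ̂_MAP = 0.667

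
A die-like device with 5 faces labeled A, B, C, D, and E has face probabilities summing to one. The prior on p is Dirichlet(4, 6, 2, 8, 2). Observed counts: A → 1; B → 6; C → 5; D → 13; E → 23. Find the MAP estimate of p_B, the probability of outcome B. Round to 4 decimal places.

The posterior is Dirichlet(αᵢ + nᵢ) = Dirichlet(5, 12, 7, 21, 25).
For a Dirichlet(a₁,…,a_K) with all aᵢ > 1, the mode has j-th component (aⱼ − 1)/(Σaᵢ − K).
Here Σaᵢ = 70 and K = 5, so p_B = (12 − 1)/(70 − 5) = 11/65 ≈ 0.1692.

MAP estimate of p_B = 0.1692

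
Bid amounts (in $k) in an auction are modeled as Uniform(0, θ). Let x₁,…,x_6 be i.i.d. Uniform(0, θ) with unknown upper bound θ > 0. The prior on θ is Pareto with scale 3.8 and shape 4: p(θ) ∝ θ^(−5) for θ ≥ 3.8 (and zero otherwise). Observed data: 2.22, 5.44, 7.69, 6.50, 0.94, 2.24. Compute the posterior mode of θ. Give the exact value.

θ̂_MAP = 7.69

The Uniform(0, θ) likelihood is θ^(−n) for θ ≥ max(xᵢ), zero otherwise. Here max(xᵢ) = 7.69.
Posterior ∝ θ^(−5) · θ^(−6) = θ^(−11) on θ ≥ max(3.8, 7.69) = 7.69.
This density is strictly decreasing in θ, so the posterior mode lies at the lower boundary of the support.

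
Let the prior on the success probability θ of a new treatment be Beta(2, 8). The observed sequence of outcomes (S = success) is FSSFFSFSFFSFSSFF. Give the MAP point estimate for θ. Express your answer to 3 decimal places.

θ̂_MAP = 0.333

Prior: Beta(2, 8).
Data: 7 successes in 16 trials (from the sequence). The binomial likelihood contributes θ^7(1−θ)^9, so the posterior is Beta(2+7, 8+9) = Beta(9, 17).
For Beta(a, b) with a, b > 1 the mode is (a−1)/(a+b−2) = 8/24 ≈ 0.333.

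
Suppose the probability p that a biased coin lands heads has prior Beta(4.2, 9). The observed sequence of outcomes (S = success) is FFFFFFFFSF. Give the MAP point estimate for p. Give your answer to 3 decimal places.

Prior: Beta(4.2, 9).
Data: 1 success in 10 trials (from the sequence). The binomial likelihood contributes p(1−p)^9, so the posterior is Beta(4.2+1, 9+9) = Beta(5.2, 18).
For Beta(a, b) with a, b > 1 the mode is (a−1)/(a+b−2) = 4.2/21.2 ≈ 0.198.

p̂_MAP = 0.198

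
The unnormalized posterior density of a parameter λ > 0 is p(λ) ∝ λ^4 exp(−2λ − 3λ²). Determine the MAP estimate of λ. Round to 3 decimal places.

λ̂_MAP = 0.667

ℓ'(λ) = 4/λ − 2 − 6λ. Setting this to zero and multiplying by λ: 6λ² + 2λ − 4 = 0.
λ = (−2 + √(2² + 4·6·4)) / (2·6) = (−2 + √100) / 12 = (−2 + 10)/12 = 2/3.
ℓ''(λ) = −4/λ² − 6 < 0, confirming a maximum.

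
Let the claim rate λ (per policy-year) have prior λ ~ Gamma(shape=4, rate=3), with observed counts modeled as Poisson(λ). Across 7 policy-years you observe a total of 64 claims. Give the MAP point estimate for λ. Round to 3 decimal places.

λ̂_MAP = 6.700

Σxᵢ = 64, n = 7.
Posterior ∝ λ^3e^(−3λ) · λ^64e^(−7λ) = λ^67e^(−10λ), i.e. Gamma(shape=68, rate=10).
The mode of a Gamma(a, b) with a ≥ 1 (shape–rate) is (a−1)/b = 67/10 ≈ 6.700.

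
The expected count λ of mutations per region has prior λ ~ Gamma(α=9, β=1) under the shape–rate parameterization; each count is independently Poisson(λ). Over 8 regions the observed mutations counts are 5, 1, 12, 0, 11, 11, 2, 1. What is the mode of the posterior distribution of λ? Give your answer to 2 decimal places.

λ̂_MAP = 5.67

Σxᵢ = 5+1+12+0+11+11+2+1 = 43, with n = 8.
Posterior ∝ λ^8e^(−1λ) · λ^43e^(−8λ) = λ^51e^(−9λ), i.e. Gamma(shape=52, rate=9).
The mode of a Gamma(a, b) with a ≥ 1 (shape–rate) is (a−1)/b = 51/9 ≈ 5.67.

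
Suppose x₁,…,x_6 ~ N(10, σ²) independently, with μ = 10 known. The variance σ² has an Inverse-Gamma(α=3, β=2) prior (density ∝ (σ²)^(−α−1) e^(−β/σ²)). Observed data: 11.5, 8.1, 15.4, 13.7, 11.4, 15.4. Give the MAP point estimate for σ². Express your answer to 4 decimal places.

Sum of squared deviations about the known mean: SS = (11.5−10)² + (8.1−10)² + (15.4−10)² + (13.7−10)² + (11.4−10)² + (15.4−10)² = 79.83.
The Normal likelihood contributes (σ²)^(−n/2) exp(−SS/(2σ²)), so the posterior is Inverse-Gamma(α + n/2, β + SS/2) = Inverse-Gamma(6, 41.915).
The mode of Inverse-Gamma(a, b) is b/(a+1) = 41.915/7 ≈ 5.9879.

σ̂²_MAP = 5.9879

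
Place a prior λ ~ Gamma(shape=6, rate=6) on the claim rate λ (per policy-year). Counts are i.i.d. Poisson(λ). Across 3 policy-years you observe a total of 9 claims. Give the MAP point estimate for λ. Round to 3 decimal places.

Σxᵢ = 9, n = 3.
Posterior ∝ λ^5e^(−6λ) · λ^9e^(−3λ) = λ^14e^(−9λ), i.e. Gamma(shape=15, rate=9).
The mode of a Gamma(a, b) with a ≥ 1 (shape–rate) is (a−1)/b = 14/9 ≈ 1.556.

λ̂_MAP = 1.556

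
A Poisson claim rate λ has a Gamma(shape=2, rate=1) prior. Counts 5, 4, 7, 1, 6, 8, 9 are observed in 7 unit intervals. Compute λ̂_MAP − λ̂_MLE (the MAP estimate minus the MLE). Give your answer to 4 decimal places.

MAP − MLE = -0.5893

Σxᵢ = 40. Posterior is Gamma(42, 8); MAP = (42−1)/8 = 41/8 ≈ 5.12500.
MLE = x̄ = 40/7 ≈ 5.71429.
Difference = 41/8 − 40/7 = -33/56 ≈ -0.5893.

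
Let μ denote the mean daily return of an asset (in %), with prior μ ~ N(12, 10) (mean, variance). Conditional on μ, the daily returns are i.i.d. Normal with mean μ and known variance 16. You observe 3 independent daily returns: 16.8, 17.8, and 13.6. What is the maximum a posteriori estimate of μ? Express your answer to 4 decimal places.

μ̂_MAP = 14.6522

n = 3; x̄ = (16.8 + 17.8 + 13.6)/3 = 48.2/3 = 241/15 ≈ 16.0667.
For a Normal prior and Normal likelihood with known variance, the posterior is Normal; its mode equals its mean, the precision-weighted average.
Prior precision 1/σ₀² = 1/10 = 0.1; data precision n/σ² = 3/16 = 0.1875.
μ̂ = (0.1·12 + 0.1875·(241/15)) / (0.1 + 0.1875) = 4.2125/0.2875 = 337/23 ≈ 14.6522.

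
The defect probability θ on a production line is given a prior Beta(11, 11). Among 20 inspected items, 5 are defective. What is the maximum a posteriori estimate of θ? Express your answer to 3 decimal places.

θ̂_MAP = 0.375

Prior: Beta(11, 11).
Data: 5 successes in 20 trials. The binomial likelihood contributes θ^5(1−θ)^15, so the posterior is Beta(11+5, 11+15) = Beta(16, 26).
For Beta(a, b) with a, b > 1 the mode is (a−1)/(a+b−2) = 15/40 ≈ 0.375.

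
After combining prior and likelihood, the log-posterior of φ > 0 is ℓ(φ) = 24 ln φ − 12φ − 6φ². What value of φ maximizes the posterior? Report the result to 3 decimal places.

φ̂_MAP = 1.000

ℓ'(φ) = 24/φ − 12 − 12φ. Setting this to zero and multiplying by φ: 12φ² + 12φ − 24 = 0.
φ = (−12 + √(12² + 4·12·24)) / (2·12) = (−12 + √1296) / 24 = (−12 + 36)/24 = 1.
ℓ''(φ) = −24/φ² − 12 < 0, confirming a maximum.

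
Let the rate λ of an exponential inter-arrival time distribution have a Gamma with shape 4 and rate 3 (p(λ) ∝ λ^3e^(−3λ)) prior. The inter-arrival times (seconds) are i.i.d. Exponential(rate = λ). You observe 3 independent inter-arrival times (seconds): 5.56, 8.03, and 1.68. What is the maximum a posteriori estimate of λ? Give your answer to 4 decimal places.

The Exponential(rate=λ) likelihood is ∝ λ^n e^(−λΣtᵢ). Here n = 3 and Σtᵢ = 5.56 + 8.03 + 1.68 = 15.27.
Posterior ∝ λ^3e^(−3λ) · λ^3e^(−15.27λ) = λ^6e^(−18.27λ), i.e. Gamma(7, 18.27).
Mode = (a−1)/b = 6/18.27 ≈ 0.3284.

λ̂_MAP = 0.3284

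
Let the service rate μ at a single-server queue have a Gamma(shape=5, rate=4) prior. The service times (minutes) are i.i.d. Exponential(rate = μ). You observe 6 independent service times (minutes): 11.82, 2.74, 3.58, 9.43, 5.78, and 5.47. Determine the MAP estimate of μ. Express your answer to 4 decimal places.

The Exponential(rate=μ) likelihood is ∝ μ^n e^(−μΣtᵢ). Here n = 6 and Σtᵢ = 11.82 + 2.74 + 3.58 + 9.43 + 5.78 + 5.47 = 38.82.
Posterior ∝ μ^4e^(−4μ) · μ^6e^(−38.82μ) = μ^10e^(−42.82μ), i.e. Gamma(11, 42.82).
Mode = (a−1)/b = 10/42.82 ≈ 0.2335.

μ̂_MAP = 0.2335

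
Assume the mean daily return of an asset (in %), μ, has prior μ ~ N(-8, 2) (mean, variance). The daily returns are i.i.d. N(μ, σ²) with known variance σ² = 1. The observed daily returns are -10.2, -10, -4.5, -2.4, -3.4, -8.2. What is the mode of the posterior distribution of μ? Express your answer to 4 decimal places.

n = 6; x̄ = ((-10.2) + (-10) + (-4.5) + (-2.4) + (-3.4) + (-8.2))/6 = -38.7/6 = -6.45.
For a Normal prior and Normal likelihood with known variance, the posterior is Normal; its mode equals its mean, the precision-weighted average.
Prior precision 1/σ₀² = 1/2 = 0.5; data precision n/σ² = 6/1 = 6.
μ̂ = (0.5·(-8) + 6·(-6.45)) / (0.5 + 6) = (-42.7)/6.5 = -427/65 ≈ -6.5692.

μ̂_MAP = -6.5692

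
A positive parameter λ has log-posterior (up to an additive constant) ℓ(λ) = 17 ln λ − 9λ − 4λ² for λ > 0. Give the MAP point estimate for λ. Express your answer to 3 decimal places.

λ̂_MAP = 1.000

ℓ'(λ) = 17/λ − 9 − 8λ. Setting this to zero and multiplying by λ: 8λ² + 9λ − 17 = 0.
λ = (−9 + √(9² + 4·8·17)) / (2·8) = (−9 + √625) / 16 = (−9 + 25)/16 = 1.
ℓ''(λ) = −17/λ² − 8 < 0, confirming a maximum.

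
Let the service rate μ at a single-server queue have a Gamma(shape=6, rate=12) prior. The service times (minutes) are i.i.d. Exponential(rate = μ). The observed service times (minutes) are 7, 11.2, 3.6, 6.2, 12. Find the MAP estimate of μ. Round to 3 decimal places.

μ̂_MAP = 0.192

The Exponential(rate=μ) likelihood is ∝ μ^n e^(−μΣtᵢ). Here n = 5 and Σtᵢ = 7 + 11.2 + 3.6 + 6.2 + 12 = 40.
Posterior ∝ μ^5e^(−12μ) · μ^5e^(−40μ) = μ^10e^(−52μ), i.e. Gamma(11, 52).
Mode = (a−1)/b = 10/52 ≈ 0.192.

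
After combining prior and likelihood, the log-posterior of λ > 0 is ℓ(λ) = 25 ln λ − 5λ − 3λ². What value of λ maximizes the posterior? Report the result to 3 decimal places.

λ̂_MAP = 1.667

ℓ'(λ) = 25/λ − 5 − 6λ. Setting this to zero and multiplying by λ: 6λ² + 5λ − 25 = 0.
λ = (−5 + √(5² + 4·6·25)) / (2·6) = (−5 + √625) / 12 = (−5 + 25)/12 = 5/3.
ℓ''(λ) = −25/λ² − 6 < 0, confirming a maximum.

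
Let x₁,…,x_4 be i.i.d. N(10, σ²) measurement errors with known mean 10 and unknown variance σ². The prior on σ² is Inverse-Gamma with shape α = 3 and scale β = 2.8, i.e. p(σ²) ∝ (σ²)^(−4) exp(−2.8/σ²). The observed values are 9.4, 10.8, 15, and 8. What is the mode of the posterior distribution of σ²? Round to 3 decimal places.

Sum of squared deviations about the known mean: SS = (9.4−10)² + (10.8−10)² + (15−10)² + (8−10)² = 30.
The Normal likelihood contributes (σ²)^(−n/2) exp(−SS/(2σ²)), so the posterior is Inverse-Gamma(α + n/2, β + SS/2) = Inverse-Gamma(5, 17.8).
The mode of Inverse-Gamma(a, b) is b/(a+1) = 17.8/6 ≈ 2.967.

σ̂²_MAP = 2.967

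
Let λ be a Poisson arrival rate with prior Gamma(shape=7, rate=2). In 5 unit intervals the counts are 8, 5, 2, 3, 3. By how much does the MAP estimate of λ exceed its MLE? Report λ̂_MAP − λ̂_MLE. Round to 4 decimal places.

Σxᵢ = 21. Posterior is Gamma(28, 7); MAP = (28−1)/7 = 27/7 ≈ 3.85714.
MLE = x̄ = 21/5 ≈ 4.20000.
Difference = 27/7 − 21/5 = -12/35 ≈ -0.3429.

MAP − MLE = -0.3429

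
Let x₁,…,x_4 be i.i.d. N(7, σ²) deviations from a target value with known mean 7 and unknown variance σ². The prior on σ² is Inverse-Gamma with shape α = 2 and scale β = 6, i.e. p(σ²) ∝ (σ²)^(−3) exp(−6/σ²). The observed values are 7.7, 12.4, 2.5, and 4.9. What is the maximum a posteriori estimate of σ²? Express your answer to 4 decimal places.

Sum of squared deviations about the known mean: SS = (7.7−7)² + (12.4−7)² + (2.5−7)² + (4.9−7)² = 54.31.
The Normal likelihood contributes (σ²)^(−n/2) exp(−SS/(2σ²)), so the posterior is Inverse-Gamma(α + n/2, β + SS/2) = Inverse-Gamma(4, 33.155).
The mode of Inverse-Gamma(a, b) is b/(a+1) = 33.155/5 ≈ 6.6310.

σ̂²_MAP = 6.6310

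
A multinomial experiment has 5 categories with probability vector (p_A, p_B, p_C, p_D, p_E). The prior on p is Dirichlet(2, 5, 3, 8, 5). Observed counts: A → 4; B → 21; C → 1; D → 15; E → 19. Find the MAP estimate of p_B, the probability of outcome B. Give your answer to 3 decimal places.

MAP estimate of p_B = 0.321

The posterior is Dirichlet(αᵢ + nᵢ) = Dirichlet(6, 26, 4, 23, 24).
For a Dirichlet(a₁,…,a_K) with all aᵢ > 1, the mode has j-th component (aⱼ − 1)/(Σaᵢ − K).
Here Σaᵢ = 83 and K = 5, so p_B = (26 − 1)/(83 − 5) = 25/78 ≈ 0.321.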